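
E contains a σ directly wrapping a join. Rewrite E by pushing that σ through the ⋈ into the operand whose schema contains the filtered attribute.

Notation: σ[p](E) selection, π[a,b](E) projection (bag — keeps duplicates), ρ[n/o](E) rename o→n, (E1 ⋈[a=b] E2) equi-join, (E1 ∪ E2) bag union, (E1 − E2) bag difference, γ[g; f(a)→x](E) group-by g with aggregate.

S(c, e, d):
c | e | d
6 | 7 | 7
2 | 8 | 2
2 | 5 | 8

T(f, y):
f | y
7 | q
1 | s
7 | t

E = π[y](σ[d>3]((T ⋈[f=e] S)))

σ filters on d, owned by the right side.
E' = π[y]((T ⋈[f=e] σ[d>3](S)))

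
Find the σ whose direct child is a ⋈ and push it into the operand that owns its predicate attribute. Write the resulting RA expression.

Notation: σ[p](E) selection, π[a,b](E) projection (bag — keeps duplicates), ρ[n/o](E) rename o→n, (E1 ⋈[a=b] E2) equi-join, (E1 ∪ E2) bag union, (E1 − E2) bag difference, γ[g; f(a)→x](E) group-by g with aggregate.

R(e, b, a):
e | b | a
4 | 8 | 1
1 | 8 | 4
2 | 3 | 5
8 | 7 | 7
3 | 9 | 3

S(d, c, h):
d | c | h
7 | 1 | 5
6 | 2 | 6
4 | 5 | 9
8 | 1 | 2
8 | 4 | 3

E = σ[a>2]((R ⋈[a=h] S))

σ filters on a, owned by the left side.
E' = (σ[a>2](R) ⋈[a=h] S)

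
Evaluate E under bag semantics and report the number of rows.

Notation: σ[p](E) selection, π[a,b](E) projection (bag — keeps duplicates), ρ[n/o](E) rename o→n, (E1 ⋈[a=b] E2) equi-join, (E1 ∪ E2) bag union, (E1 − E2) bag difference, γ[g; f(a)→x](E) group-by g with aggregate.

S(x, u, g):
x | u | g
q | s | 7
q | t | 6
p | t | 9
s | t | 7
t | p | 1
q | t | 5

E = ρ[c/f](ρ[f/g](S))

Row counts bottom-up:
  S → 6
  ρ[f/g](S) → 6
  ρ[c/f](ρ[f/g](S)) → 6

|E| = 6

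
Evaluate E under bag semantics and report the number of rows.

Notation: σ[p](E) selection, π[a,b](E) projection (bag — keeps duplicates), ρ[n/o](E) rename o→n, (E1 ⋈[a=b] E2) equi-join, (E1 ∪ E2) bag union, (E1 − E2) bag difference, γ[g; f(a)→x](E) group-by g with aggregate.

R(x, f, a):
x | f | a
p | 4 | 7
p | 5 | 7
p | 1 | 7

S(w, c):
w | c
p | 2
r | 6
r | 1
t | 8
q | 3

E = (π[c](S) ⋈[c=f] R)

Stepwise |·|:
  S → 5
  π[c](S) → 5
  R → 3
  (π[c](S) ⋈[c=f] R) → 1

|E| = 1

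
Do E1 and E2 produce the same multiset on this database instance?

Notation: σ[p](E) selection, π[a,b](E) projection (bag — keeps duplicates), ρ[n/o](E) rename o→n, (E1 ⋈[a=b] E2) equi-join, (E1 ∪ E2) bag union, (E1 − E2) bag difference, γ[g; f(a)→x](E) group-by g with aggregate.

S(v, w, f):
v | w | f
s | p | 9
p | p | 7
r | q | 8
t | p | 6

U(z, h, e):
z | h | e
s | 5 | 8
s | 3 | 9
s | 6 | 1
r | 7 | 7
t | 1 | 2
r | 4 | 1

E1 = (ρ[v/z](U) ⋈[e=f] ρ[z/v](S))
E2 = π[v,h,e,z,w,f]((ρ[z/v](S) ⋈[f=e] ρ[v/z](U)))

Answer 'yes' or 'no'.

E1 row counts bottom-up:
  U → 6
  ρ[v/z](U) → 6
  S → 4
  ρ[z/v](S) → 4
  (ρ[v/z](U) ⋈[e=f] ρ[z/v](S)) → 3
E2 row counts bottom-up:
  S → 4
  ρ[z/v](S) → 4
  U → 6
  ρ[v/z](U) → 6
  (ρ[z/v](S) ⋈[f=e] ρ[v/z](U)) → 3
  π[v,h,e,z,w,f]((ρ[z/v](S) ⋈[f=e] ρ[v/z](U))) → 3

E1 and E2 produce the same multiset:
v | h | e | z | w | f
r | 7 | 7 | p | p | 7
s | 3 | 9 | s | p | 9
s | 5 | 8 | r | q | 8

yes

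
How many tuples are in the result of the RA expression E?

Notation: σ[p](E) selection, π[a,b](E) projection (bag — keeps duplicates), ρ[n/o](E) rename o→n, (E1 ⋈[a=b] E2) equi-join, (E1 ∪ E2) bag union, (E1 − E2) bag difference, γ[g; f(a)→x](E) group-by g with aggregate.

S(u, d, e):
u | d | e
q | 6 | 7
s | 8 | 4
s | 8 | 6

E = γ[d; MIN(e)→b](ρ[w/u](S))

Stepwise |·|:
  S → 3
  ρ[w/u](S) → 3
  γ[d; MIN(e)→b](ρ[w/u](S)) → 2

|E| = 2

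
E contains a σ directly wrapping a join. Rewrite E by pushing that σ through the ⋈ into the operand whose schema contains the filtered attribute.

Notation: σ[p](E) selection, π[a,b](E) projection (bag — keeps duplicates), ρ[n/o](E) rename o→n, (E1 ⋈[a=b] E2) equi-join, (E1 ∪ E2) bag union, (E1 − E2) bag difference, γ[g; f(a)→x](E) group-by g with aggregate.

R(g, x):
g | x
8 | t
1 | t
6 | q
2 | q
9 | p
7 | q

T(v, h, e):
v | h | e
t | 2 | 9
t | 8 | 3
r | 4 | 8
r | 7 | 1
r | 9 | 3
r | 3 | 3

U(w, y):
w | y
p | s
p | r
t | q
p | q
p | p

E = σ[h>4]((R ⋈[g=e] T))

σ filters on h, owned by the right side.
E' = (R ⋈[g=e] σ[h>4](T))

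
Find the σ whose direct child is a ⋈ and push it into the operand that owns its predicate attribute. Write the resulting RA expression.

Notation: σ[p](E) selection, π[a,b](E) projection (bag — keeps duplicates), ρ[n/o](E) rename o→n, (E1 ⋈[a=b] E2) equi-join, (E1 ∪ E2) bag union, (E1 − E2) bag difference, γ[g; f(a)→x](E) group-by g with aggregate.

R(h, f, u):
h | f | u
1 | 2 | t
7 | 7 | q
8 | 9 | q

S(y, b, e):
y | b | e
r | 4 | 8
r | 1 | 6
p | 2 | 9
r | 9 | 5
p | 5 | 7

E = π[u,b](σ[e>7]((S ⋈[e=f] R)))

σ filters on e, owned by the left side.
E' = π[u,b]((σ[e>7](S) ⋈[e=f] R))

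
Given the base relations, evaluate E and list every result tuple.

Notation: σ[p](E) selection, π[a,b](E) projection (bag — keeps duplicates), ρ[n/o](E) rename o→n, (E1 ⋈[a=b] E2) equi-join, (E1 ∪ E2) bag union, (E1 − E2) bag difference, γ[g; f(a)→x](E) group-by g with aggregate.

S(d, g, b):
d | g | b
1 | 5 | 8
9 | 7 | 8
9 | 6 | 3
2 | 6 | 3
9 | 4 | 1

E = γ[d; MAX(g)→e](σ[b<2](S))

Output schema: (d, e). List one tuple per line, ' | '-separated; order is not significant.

Per-node cardinality:
  S → 5
  σ[b<2](S) → 1
  γ[d; MAX(g)→e](σ[b<2](S)) → 1

== RESULT ==
d | e
9 | 4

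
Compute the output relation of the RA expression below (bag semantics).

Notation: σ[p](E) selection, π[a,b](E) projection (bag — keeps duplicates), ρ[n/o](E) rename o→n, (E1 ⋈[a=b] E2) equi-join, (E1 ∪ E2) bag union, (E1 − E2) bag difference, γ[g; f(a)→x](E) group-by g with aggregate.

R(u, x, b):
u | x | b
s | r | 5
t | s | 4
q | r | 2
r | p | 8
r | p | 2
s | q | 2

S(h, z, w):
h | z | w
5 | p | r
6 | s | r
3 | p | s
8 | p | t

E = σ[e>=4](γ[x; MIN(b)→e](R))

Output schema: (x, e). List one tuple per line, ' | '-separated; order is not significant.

Stepwise |·|:
  R → 6
  γ[x; MIN(b)→e](R) → 4
  σ[e>=4](γ[x; MIN(b)→e](R)) → 1

== RESULT ==
x | e
s | 4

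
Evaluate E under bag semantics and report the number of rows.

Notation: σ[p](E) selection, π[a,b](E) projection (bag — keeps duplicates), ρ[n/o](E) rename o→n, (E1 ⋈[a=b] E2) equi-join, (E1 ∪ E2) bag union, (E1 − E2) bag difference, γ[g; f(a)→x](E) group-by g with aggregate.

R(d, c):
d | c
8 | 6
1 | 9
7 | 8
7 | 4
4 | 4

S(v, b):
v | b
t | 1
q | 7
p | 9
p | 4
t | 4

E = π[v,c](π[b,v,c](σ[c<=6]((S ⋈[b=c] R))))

Per-node cardinality:
  S → 5
  R → 5
  (S ⋈[b=c] R) → 5
  σ[c<=6]((S ⋈[b=c] R)) → 4
  π[b,v,c](σ[c<=6]((S ⋈[b=c] R))) → 4
  π[v,c](π[b,v,c](σ[c<=6]((S ⋈[b=c] R)))) → 4

|E| = 4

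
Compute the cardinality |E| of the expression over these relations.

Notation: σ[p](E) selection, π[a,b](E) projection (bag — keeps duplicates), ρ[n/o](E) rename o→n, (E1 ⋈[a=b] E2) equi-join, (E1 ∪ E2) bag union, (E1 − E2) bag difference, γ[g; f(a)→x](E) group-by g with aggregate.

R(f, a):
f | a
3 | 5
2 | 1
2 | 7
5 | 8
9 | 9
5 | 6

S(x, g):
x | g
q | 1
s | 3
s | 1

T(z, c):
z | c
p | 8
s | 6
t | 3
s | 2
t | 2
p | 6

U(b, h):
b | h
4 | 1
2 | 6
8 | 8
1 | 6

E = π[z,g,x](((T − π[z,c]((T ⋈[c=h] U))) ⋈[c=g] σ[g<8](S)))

Subexpression sizes:
  T → 6
  T → 6
  U → 4
  (T ⋈[c=h] U) → 5
  π[z,c]((T ⋈[c=h] U)) → 5
  (T − π[z,c]((T ⋈[c=h] U))) → 3
  S → 3
  σ[g<8](S) → 3
  ((T − π[z,c]((T ⋈[c=h] U))) ⋈[c=g] σ[g<8](S)) → 1
  π[z,g,x](((T − π[z,c]((T ⋈[c=h] U))) ⋈[c=g] σ[g<8](S))) → 1

|E| = 1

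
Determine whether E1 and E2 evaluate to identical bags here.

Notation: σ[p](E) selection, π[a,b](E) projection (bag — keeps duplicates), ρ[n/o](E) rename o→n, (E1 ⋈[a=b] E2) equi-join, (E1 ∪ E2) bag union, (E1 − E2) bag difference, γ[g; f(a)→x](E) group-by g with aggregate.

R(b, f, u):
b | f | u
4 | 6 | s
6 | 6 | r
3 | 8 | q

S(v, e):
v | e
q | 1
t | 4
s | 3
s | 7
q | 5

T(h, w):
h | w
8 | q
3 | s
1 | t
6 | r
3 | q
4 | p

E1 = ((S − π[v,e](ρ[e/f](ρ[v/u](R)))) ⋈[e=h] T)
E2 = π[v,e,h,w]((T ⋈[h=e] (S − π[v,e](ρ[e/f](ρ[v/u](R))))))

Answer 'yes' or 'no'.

E1 per-node cardinality:
  S → 5
  R → 3
  ρ[v/u](R) → 3
  ρ[e/f](ρ[v/u](R)) → 3
  π[v,e](ρ[e/f](ρ[v/u](R))) → 3
  (S − π[v,e](ρ[e/f](ρ[v/u](R)))) → 5
  T → 6
  ((S − π[v,e](ρ[e/f](ρ[v/u](R)))) ⋈[e=h] T) → 4
E2 per-node cardinality:
  T → 6
  S → 5
  R → 3
  ρ[v/u](R) → 3
  ρ[e/f](ρ[v/u](R)) → 3
  π[v,e](ρ[e/f](ρ[v/u](R))) → 3
  (S − π[v,e](ρ[e/f](ρ[v/u](R)))) → 5
  (T ⋈[h=e] (S − π[v,e](ρ[e/f](ρ[v/u](R))))) → 4
  π[v,e,h,w]((T ⋈[h=e] (S − π[v,e](ρ[e/f](ρ[v/u](R)))))) → 4

E1 and E2 produce the same multiset:
v | e | h | w
q | 1 | 1 | t
s | 3 | 3 | q
s | 3 | 3 | s
t | 4 | 4 | p

yes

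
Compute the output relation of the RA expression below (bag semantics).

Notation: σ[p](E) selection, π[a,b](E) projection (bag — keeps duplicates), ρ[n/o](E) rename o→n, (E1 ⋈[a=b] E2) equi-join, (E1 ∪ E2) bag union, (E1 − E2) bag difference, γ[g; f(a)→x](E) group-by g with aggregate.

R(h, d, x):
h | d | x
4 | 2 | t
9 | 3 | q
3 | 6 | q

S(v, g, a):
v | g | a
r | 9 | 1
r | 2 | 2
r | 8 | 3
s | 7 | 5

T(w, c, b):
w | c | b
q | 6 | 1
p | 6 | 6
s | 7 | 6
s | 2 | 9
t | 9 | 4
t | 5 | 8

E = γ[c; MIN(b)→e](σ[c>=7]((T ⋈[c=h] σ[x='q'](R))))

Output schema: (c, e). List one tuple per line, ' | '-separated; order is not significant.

Stepwise |·|:
  T → 6
  R → 3
  σ[x='q'](R) → 2
  (T ⋈[c=h] σ[x='q'](R)) → 1
  σ[c>=7]((T ⋈[c=h] σ[x='q'](R))) → 1
  γ[c; MIN(b)→e](σ[c>=7]((T ⋈[c=h] σ[x='q'](R)))) → 1

== RESULT ==
c | e
9 | 4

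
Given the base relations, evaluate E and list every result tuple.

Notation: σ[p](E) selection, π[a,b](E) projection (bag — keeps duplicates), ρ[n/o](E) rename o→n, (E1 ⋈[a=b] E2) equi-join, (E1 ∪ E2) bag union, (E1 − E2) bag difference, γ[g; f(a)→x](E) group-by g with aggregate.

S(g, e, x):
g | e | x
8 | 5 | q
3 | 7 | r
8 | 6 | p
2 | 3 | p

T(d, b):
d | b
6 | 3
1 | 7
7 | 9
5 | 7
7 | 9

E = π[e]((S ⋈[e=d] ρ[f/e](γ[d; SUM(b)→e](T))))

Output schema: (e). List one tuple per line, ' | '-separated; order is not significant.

Per-node cardinality:
  S → 4
  T → 5
  γ[d; SUM(b)→e](T) → 4
  ρ[f/e](γ[d; SUM(b)→e](T)) → 4
  (S ⋈[e=d] ρ[f/e](γ[d; SUM(b)→e](T))) → 3
  π[e]((S ⋈[e=d] ρ[f/e](γ[d; SUM(b)→e](T)))) → 3

== RESULT ==
e
5
6
7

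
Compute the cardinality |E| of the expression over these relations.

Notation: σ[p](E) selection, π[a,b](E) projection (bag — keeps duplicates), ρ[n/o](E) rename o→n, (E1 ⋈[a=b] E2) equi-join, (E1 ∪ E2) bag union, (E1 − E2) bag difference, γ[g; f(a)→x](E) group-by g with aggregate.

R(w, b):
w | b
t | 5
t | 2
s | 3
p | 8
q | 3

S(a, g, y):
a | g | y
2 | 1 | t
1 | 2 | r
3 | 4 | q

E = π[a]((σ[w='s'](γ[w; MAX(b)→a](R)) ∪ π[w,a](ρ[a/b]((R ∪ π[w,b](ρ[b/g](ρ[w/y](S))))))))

Per-node cardinality:
  R → 5
  γ[w; MAX(b)→a](R) → 4
  σ[w='s'](γ[w; MAX(b)→a](R)) → 1
  R → 5
  S → 3
  ρ[w/y](S) → 3
  ρ[b/g](ρ[w/y](S)) → 3
  π[w,b](ρ[b/g](ρ[w/y](S))) → 3
  (R ∪ π[w,b](ρ[b/g](ρ[w/y](S)))) → 8
  ρ[a/b]((R ∪ π[w,b](ρ[b/g](ρ[w/y](S))))) → 8
  π[w,a](ρ[a/b]((R ∪ π[w,b](ρ[b/g](ρ[w/y](S)))))) → 8
  (σ[w='s'](γ[w; MAX(b)→a](R)) ∪ π[w,a](ρ[a/b]((R ∪ π[w,b](ρ[b/g](ρ[w/y](S))))))) → 9
  π[a]((σ[w='s'](γ[w; MAX(b)→a](R)) ∪ π[w,a](ρ[a/b]((R ∪ π[w,b](ρ[b/g](ρ[w/y](S)))))))) → 9

|E| = 9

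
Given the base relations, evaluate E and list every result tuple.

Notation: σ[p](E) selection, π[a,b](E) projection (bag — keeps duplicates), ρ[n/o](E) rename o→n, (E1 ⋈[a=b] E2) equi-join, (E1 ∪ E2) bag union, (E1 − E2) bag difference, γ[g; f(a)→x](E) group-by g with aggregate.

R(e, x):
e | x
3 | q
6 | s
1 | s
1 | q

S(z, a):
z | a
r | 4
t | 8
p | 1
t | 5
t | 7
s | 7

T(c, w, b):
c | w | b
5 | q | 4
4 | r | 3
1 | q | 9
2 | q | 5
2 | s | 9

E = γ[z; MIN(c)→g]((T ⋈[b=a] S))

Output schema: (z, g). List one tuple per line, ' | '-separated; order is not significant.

Stepwise |·|:
  T → 5
  S → 6
  (T ⋈[b=a] S) → 2
  γ[z; MIN(c)→g]((T ⋈[b=a] S)) → 2

== RESULT ==
z | g
r | 5
t | 2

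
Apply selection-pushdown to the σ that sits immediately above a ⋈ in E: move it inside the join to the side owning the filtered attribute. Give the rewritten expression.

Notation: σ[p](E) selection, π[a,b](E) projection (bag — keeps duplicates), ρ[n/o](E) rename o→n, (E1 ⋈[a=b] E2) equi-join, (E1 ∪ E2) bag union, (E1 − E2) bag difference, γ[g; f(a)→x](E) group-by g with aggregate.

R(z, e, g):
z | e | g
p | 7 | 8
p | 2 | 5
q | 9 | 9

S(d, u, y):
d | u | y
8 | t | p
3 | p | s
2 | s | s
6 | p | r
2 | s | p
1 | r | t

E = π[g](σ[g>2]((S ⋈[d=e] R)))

σ filters on g, owned by the right side.
E' = π[g]((S ⋈[d=e] σ[g>2](R)))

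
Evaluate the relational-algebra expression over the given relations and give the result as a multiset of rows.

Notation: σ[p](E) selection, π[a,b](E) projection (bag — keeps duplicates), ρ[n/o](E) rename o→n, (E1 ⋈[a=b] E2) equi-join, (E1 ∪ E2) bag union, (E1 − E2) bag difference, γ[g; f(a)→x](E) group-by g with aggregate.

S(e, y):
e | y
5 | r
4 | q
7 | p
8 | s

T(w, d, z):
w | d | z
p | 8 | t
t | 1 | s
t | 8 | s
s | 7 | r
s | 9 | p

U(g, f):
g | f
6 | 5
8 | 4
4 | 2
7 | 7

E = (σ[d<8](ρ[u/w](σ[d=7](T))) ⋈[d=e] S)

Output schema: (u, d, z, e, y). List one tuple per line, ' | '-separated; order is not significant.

Subexpression sizes:
  T → 5
  σ[d=7](T) → 1
  ρ[u/w](σ[d=7](T)) → 1
  σ[d<8](ρ[u/w](σ[d=7](T))) → 1
  S → 4
  (σ[d<8](ρ[u/w](σ[d=7](T))) ⋈[d=e] S) → 1

== RESULT ==
u | d | z | e | y
s | 7 | r | 7 | p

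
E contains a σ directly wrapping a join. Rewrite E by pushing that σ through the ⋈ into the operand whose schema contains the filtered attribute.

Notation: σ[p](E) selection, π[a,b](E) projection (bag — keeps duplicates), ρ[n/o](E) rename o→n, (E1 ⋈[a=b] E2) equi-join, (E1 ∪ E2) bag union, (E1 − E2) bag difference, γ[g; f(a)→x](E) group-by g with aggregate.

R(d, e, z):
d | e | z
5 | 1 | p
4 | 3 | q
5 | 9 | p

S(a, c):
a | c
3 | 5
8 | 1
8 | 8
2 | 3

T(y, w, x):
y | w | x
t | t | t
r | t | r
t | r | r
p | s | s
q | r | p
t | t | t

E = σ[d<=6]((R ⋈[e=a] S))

σ filters on d, owned by the left side.
E' = (σ[d<=6](R) ⋈[e=a] S)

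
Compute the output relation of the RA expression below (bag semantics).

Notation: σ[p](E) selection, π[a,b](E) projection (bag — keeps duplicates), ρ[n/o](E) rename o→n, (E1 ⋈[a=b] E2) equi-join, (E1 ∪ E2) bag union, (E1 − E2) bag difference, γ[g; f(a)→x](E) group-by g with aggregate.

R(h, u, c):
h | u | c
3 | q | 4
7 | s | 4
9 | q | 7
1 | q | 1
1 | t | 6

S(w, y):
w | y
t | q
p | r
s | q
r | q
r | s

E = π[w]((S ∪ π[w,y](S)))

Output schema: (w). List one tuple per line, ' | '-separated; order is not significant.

Stepwise |·|:
  S → 5
  S → 5
  π[w,y](S) → 5
  (S ∪ π[w,y](S)) → 10
  π[w]((S ∪ π[w,y](S))) → 10

== RESULT ==
w
p
p
r
r
r
r
s
s
t
t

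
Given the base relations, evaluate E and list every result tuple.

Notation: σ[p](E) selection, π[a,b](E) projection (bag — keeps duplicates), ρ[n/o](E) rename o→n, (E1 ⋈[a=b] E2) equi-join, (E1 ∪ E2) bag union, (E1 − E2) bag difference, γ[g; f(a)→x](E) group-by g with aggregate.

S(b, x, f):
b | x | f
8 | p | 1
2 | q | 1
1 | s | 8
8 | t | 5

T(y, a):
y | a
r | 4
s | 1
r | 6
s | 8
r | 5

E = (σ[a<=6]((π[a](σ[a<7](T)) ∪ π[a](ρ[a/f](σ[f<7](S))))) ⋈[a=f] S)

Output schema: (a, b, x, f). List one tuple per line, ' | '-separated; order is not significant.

Per-node cardinality:
  T → 5
  σ[a<7](T) → 4
  π[a](σ[a<7](T)) → 4
  S → 4
  σ[f<7](S) → 3
  ρ[a/f](σ[f<7](S)) → 3
  π[a](ρ[a/f](σ[f<7](S))) → 3
  (π[a](σ[a<7](T)) ∪ π[a](ρ[a/f](σ[f<7](S)))) → 7
  σ[a<=6]((π[a](σ[a<7](T)) ∪ π[a](ρ[a/f](σ[f<7](S))))) → 7
  S → 4
  (σ[a<=6]((π[a](σ[a<7](T)) ∪ π[a](ρ[a/f](σ[f<7](S))))) ⋈[a=f] S) → 8

== RESULT ==
a | b | x | f
1 | 2 | q | 1
1 | 2 | q | 1
1 | 2 | q | 1
1 | 8 | p | 1
1 | 8 | p | 1
1 | 8 | p | 1
5 | 8 | t | 5
5 | 8 | t | 5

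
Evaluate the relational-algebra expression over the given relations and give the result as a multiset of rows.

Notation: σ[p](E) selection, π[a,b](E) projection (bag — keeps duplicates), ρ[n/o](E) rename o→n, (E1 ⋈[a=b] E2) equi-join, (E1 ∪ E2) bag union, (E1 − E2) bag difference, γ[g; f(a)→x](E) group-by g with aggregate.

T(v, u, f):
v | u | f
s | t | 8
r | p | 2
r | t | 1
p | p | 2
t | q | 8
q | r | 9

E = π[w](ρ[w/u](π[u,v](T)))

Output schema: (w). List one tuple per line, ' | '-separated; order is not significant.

Row counts bottom-up:
  T → 6
  π[u,v](T) → 6
  ρ[w/u](π[u,v](T)) → 6
  π[w](ρ[w/u](π[u,v](T))) → 6

== RESULT ==
w
p
p
q
r
t
t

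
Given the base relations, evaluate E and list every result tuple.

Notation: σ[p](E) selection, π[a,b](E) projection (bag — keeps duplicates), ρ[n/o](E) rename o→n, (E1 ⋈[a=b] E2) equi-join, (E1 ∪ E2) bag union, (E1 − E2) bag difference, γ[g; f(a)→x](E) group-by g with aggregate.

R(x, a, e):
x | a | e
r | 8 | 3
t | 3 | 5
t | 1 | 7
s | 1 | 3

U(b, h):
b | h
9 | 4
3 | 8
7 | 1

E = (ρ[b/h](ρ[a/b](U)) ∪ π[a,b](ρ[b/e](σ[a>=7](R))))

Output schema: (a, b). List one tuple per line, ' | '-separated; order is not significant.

Row counts bottom-up:
  U → 3
  ρ[a/b](U) → 3
  ρ[b/h](ρ[a/b](U)) → 3
  R → 4
  σ[a>=7](R) → 1
  ρ[b/e](σ[a>=7](R)) → 1
  π[a,b](ρ[b/e](σ[a>=7](R))) → 1
  (ρ[b/h](ρ[a/b](U)) ∪ π[a,b](ρ[b/e](σ[a>=7](R)))) → 4

== RESULT ==
a | b
3 | 8
7 | 1
8 | 3
9 | 4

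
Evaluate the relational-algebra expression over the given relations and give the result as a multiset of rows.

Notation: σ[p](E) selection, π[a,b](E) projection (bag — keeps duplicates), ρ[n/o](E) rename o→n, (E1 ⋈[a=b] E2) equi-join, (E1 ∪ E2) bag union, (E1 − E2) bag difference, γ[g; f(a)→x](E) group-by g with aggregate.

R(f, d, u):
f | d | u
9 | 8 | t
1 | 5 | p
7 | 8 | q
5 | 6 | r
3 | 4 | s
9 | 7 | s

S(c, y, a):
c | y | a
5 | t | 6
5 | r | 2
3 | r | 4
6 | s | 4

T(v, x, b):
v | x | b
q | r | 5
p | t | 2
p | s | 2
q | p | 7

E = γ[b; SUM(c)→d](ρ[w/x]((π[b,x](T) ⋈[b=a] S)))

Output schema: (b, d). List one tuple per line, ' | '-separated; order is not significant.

Stepwise |·|:
  T → 4
  π[b,x](T) → 4
  S → 4
  (π[b,x](T) ⋈[b=a] S) → 2
  ρ[w/x]((π[b,x](T) ⋈[b=a] S)) → 2
  γ[b; SUM(c)→d](ρ[w/x]((π[b,x](T) ⋈[b=a] S))) → 1

== RESULT ==
b | d
2 | 10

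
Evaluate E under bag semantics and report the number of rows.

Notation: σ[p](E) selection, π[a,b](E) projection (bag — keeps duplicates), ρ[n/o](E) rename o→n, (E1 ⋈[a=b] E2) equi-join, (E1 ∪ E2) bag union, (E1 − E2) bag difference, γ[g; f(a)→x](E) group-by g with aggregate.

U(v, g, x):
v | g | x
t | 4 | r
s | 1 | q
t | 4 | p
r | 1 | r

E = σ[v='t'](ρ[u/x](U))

Stepwise |·|:
  U → 4
  ρ[u/x](U) → 4
  σ[v='t'](ρ[u/x](U)) → 2

|E| = 2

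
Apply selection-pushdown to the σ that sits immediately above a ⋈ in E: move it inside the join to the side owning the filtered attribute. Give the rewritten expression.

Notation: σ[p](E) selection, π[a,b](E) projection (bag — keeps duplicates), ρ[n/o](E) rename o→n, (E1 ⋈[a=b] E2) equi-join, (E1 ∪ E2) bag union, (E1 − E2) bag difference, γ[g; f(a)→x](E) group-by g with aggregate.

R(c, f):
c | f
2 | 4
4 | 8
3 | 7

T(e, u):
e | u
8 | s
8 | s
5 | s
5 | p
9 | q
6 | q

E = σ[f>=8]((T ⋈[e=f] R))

σ filters on f, owned by the right side.
E' = (T ⋈[e=f] σ[f>=8](R))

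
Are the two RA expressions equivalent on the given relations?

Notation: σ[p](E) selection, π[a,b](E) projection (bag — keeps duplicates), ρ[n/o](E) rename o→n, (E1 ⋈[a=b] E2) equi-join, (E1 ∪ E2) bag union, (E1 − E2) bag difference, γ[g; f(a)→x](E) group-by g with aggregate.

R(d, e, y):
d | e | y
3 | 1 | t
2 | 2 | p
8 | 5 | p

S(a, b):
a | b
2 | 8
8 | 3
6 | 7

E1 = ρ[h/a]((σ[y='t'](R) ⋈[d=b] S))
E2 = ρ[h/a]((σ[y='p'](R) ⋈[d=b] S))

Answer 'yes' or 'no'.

E1 subexpression sizes:
  R → 3
  σ[y='t'](R) → 1
  S → 3
  (σ[y='t'](R) ⋈[d=b] S) → 1
  ρ[h/a]((σ[y='t'](R) ⋈[d=b] S)) → 1
E2 subexpression sizes:
  R → 3
  σ[y='p'](R) → 2
  S → 3
  (σ[y='p'](R) ⋈[d=b] S) → 1
  ρ[h/a]((σ[y='p'](R) ⋈[d=b] S)) → 1

E1 result:
d | e | y | h | b
3 | 1 | t | 8 | 3
E2 result:
d | e | y | h | b
8 | 5 | p | 2 | 8
Witness: (3, 1, 't', 8, 3) appears 1× in E1 but 0× in E2.

no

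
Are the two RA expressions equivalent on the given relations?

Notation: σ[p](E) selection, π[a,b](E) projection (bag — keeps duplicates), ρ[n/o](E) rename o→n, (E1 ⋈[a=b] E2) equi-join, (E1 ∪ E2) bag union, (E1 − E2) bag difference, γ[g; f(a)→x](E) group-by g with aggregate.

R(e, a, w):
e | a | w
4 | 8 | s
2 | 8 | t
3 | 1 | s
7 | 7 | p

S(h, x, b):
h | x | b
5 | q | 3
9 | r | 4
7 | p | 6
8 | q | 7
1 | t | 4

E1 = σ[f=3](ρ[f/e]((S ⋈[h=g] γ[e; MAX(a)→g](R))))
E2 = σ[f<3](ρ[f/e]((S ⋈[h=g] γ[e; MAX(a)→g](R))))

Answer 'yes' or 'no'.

E1 row counts bottom-up:
  S → 5
  R → 4
  γ[e; MAX(a)→g](R) → 4
  (S ⋈[h=g] γ[e; MAX(a)→g](R)) → 4
  ρ[f/e]((S ⋈[h=g] γ[e; MAX(a)→g](R))) → 4
  σ[f=3](ρ[f/e]((S ⋈[h=g] γ[e; MAX(a)→g](R)))) → 1
E2 row counts bottom-up:
  S → 5
  R → 4
  γ[e; MAX(a)→g](R) → 4
  (S ⋈[h=g] γ[e; MAX(a)→g](R)) → 4
  ρ[f/e]((S ⋈[h=g] γ[e; MAX(a)→g](R))) → 4
  σ[f<3](ρ[f/e]((S ⋈[h=g] γ[e; MAX(a)→g](R)))) → 1

E1 result:
h | x | b | f | g
1 | t | 4 | 3 | 1
E2 result:
h | x | b | f | g
8 | q | 7 | 2 | 8
Witness: (8, 'q', 7, 2, 8) appears 0× in E1 but 1× in E2.

no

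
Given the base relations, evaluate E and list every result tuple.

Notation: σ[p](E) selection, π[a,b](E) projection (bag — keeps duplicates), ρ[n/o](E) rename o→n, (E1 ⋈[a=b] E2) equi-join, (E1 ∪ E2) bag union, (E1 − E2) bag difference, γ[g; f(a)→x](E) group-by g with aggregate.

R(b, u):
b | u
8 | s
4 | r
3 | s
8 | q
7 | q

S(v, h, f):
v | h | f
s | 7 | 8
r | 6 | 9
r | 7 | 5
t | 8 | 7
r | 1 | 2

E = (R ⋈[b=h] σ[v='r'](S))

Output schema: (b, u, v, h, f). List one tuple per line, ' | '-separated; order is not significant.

Per-node cardinality:
  R → 5
  S → 5
  σ[v='r'](S) → 3
  (R ⋈[b=h] σ[v='r'](S)) → 1

== RESULT ==
b | u | v | h | f
7 | q | r | 7 | 5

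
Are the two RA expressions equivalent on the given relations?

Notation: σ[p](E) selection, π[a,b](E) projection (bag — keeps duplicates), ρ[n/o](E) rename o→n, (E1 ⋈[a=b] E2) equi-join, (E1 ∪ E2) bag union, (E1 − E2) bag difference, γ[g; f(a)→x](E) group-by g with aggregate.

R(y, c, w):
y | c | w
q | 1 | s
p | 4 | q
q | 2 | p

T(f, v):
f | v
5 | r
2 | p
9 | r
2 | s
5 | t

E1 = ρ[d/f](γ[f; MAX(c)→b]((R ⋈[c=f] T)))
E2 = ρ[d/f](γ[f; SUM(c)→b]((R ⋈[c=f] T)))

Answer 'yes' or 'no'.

E1 per-node cardinality:
  R → 3
  T → 5
  (R ⋈[c=f] T) → 2
  γ[f; MAX(c)→b]((R ⋈[c=f] T)) → 1
  ρ[d/f](γ[f; MAX(c)→b]((R ⋈[c=f] T))) → 1
E2 per-node cardinality:
  R → 3
  T → 5
  (R ⋈[c=f] T) → 2
  γ[f; SUM(c)→b]((R ⋈[c=f] T)) → 1
  ρ[d/f](γ[f; SUM(c)→b]((R ⋈[c=f] T))) → 1

E1 result:
d | b
2 | 2
E2 result:
d | b
2 | 4
Witness: (2, 4) appears 0× in E1 but 1× in E2.

no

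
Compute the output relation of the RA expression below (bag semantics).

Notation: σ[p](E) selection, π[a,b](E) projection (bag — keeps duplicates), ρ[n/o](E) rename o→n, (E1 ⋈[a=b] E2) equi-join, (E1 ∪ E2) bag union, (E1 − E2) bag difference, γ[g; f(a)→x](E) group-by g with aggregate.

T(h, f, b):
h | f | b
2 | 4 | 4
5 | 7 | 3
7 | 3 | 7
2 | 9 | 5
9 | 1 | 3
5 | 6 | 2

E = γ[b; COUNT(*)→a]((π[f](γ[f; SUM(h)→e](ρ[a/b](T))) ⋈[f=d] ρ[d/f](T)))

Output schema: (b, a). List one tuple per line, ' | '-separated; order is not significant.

Row counts bottom-up:
  T → 6
  ρ[a/b](T) → 6
  γ[f; SUM(h)→e](ρ[a/b](T)) → 6
  π[f](γ[f; SUM(h)→e](ρ[a/b](T))) → 6
  T → 6
  ρ[d/f](T) → 6
  (π[f](γ[f; SUM(h)→e](ρ[a/b](T))) ⋈[f=d] ρ[d/f](T)) → 6
  γ[b; COUNT(*)→a]((π[f](γ[f; SUM(h)→e](ρ[a/b](T))) ⋈[f=d] ρ[d/f](T))) → 5

== RESULT ==
b | a
2 | 1
3 | 2
4 | 1
5 | 1
7 | 1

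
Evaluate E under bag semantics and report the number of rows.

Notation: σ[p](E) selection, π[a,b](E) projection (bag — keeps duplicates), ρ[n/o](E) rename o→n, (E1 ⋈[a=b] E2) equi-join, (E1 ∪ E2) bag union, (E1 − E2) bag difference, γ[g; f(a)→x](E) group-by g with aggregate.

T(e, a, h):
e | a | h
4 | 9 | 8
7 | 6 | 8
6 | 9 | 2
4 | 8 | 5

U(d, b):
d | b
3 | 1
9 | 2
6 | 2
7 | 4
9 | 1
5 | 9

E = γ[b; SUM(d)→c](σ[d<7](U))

Subexpression sizes:
  U → 6
  σ[d<7](U) → 3
  γ[b; SUM(d)→c](σ[d<7](U)) → 3

|E| = 3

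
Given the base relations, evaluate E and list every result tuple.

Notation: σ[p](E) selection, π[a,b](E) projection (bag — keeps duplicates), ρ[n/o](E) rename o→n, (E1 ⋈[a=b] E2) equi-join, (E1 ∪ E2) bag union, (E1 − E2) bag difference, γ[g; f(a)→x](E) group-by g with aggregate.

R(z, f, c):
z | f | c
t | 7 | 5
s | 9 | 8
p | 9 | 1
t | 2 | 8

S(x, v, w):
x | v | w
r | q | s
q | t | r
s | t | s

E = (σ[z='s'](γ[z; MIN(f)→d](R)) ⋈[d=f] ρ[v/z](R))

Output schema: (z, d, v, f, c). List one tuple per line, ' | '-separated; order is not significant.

Row counts bottom-up:
  R → 4
  γ[z; MIN(f)→d](R) → 3
  σ[z='s'](γ[z; MIN(f)→d](R)) → 1
  R → 4
  ρ[v/z](R) → 4
  (σ[z='s'](γ[z; MIN(f)→d](R)) ⋈[d=f] ρ[v/z](R)) → 2

== RESULT ==
z | d | v | f | c
s | 9 | p | 9 | 1
s | 9 | s | 9 | 8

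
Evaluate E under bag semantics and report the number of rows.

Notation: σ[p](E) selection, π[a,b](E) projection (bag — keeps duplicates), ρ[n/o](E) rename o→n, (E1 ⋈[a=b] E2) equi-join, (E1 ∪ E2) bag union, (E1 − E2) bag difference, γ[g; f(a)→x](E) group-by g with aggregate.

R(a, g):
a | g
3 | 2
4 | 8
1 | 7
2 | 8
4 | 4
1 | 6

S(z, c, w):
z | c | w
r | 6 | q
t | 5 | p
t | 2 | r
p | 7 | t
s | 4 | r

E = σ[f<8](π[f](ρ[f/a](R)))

Stepwise |·|:
  R → 6
  ρ[f/a](R) → 6
  π[f](ρ[f/a](R)) → 6
  σ[f<8](π[f](ρ[f/a](R))) → 6

|E| = 6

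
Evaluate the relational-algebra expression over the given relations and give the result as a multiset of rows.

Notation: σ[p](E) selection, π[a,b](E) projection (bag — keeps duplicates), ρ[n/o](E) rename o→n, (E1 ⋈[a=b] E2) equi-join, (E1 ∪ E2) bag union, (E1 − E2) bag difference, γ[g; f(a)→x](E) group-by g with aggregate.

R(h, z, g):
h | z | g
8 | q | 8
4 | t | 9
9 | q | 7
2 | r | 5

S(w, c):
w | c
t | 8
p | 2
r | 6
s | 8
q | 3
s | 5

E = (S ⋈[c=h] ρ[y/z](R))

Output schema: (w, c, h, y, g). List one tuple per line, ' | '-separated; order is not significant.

Subexpression sizes:
  S → 6
  R → 4
  ρ[y/z](R) → 4
  (S ⋈[c=h] ρ[y/z](R)) → 3

== RESULT ==
w | c | h | y | g
p | 2 | 2 | r | 5
s | 8 | 8 | q | 8
t | 8 | 8 | q | 8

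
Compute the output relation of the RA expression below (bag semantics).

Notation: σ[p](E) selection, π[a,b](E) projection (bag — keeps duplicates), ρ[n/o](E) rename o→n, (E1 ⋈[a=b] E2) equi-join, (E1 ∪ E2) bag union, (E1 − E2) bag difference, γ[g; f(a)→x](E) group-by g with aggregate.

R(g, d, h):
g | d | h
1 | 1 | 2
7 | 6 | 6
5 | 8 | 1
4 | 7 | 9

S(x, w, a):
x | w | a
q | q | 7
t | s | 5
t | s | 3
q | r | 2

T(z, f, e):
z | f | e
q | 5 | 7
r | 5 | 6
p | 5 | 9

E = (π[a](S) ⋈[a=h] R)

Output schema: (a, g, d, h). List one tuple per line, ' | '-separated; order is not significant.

Per-node cardinality:
  S → 4
  π[a](S) → 4
  R → 4
  (π[a](S) ⋈[a=h] R) → 1

== RESULT ==
a | g | d | h
2 | 1 | 1 | 2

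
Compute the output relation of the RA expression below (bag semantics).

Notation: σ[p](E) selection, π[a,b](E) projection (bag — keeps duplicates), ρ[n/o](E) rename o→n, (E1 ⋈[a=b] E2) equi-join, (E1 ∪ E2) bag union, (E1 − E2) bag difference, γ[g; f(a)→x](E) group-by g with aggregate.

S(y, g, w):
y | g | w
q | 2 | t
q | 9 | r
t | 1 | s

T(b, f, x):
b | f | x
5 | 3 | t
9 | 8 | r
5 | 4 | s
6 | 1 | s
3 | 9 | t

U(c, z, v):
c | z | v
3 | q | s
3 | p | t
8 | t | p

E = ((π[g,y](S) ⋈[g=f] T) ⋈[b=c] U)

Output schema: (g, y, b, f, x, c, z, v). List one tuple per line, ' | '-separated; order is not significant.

Row counts bottom-up:
  S → 3
  π[g,y](S) → 3
  T → 5
  (π[g,y](S) ⋈[g=f] T) → 2
  U → 3
  ((π[g,y](S) ⋈[g=f] T) ⋈[b=c] U) → 2

== RESULT ==
g | y | b | f | x | c | z | v
9 | q | 3 | 9 | t | 3 | p | t
9 | q | 3 | 9 | t | 3 | q | s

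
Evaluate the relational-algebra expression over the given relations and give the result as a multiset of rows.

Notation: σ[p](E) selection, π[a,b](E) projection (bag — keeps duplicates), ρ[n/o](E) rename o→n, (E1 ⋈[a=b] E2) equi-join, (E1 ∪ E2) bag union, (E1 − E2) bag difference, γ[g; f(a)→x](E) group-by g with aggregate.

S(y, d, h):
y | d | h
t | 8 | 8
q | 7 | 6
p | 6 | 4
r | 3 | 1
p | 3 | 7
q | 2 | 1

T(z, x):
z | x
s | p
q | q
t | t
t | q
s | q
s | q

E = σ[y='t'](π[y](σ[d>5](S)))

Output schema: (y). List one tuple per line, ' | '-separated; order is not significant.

Per-node cardinality:
  S → 6
  σ[d>5](S) → 3
  π[y](σ[d>5](S)) → 3
  σ[y='t'](π[y](σ[d>5](S))) → 1

== RESULT ==
y
t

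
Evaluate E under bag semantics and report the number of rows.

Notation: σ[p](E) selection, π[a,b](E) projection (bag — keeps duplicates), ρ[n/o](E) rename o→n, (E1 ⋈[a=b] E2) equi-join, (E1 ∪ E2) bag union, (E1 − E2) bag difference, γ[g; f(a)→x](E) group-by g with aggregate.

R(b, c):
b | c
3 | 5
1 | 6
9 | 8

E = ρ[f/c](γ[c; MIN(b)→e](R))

Row counts bottom-up:
  R → 3
  γ[c; MIN(b)→e](R) → 3
  ρ[f/c](γ[c; MIN(b)→e](R)) → 3

|E| = 3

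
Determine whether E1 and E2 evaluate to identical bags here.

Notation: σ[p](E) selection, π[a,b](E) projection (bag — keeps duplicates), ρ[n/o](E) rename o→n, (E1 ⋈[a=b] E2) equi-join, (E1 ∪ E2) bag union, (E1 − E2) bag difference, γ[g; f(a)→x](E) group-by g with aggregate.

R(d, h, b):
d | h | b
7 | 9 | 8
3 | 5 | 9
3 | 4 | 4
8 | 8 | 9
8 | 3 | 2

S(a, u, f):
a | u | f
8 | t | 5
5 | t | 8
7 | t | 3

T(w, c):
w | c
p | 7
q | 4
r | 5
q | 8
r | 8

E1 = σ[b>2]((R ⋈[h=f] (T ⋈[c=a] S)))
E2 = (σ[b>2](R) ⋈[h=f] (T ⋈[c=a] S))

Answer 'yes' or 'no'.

E1 subexpression sizes:
  R → 5
  T → 5
  S → 3
  (T ⋈[c=a] S) → 4
  (R ⋈[h=f] (T ⋈[c=a] S)) → 4
  σ[b>2]((R ⋈[h=f] (T ⋈[c=a] S))) → 3
E2 subexpression sizes:
  R → 5
  σ[b>2](R) → 4
  T → 5
  S → 3
  (T ⋈[c=a] S) → 4
  (σ[b>2](R) ⋈[h=f] (T ⋈[c=a] S)) → 3

E1 and E2 produce the same multiset:
d | h | b | w | c | a | u | f
3 | 5 | 9 | q | 8 | 8 | t | 5
3 | 5 | 9 | r | 8 | 8 | t | 5
8 | 8 | 9 | r | 5 | 5 | t | 8

yes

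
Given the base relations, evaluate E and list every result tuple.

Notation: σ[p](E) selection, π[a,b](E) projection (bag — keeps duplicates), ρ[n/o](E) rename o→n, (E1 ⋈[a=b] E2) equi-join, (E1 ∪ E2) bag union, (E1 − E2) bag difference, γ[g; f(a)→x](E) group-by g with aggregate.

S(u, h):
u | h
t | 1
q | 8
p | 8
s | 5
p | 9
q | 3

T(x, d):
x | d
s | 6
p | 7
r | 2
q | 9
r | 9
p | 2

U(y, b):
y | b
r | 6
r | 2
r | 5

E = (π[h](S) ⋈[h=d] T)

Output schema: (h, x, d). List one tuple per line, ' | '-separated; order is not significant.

Subexpression sizes:
  S → 6
  π[h](S) → 6
  T → 6
  (π[h](S) ⋈[h=d] T) → 2

== RESULT ==
h | x | d
9 | q | 9
9 | r | 9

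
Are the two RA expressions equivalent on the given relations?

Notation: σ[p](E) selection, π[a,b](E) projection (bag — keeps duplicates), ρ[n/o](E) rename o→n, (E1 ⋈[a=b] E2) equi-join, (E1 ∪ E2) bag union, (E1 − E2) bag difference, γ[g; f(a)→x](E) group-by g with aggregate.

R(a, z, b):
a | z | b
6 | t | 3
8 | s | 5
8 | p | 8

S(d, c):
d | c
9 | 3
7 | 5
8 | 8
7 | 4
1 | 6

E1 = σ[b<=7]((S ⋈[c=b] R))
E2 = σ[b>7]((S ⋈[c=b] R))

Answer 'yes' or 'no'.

E1 row counts bottom-up:
  S → 5
  R → 3
  (S ⋈[c=b] R) → 3
  σ[b<=7]((S ⋈[c=b] R)) → 2
E2 row counts bottom-up:
  S → 5
  R → 3
  (S ⋈[c=b] R) → 3
  σ[b>7]((S ⋈[c=b] R)) → 1

E1 result:
d | c | a | z | b
7 | 5 | 8 | s | 5
9 | 3 | 6 | t | 3
E2 result:
d | c | a | z | b
8 | 8 | 8 | p | 8
Witness: (7, 5, 8, 's', 5) appears 1× in E1 but 0× in E2.

no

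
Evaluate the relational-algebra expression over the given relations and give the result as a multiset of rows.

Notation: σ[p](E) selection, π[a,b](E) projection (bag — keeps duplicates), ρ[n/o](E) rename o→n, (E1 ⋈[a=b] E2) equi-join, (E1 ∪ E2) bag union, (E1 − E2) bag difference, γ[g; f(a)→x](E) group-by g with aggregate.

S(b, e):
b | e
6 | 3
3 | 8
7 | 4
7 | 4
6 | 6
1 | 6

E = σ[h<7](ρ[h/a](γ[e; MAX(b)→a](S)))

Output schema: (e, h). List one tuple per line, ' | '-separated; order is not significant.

Subexpression sizes:
  S → 6
  γ[e; MAX(b)→a](S) → 4
  ρ[h/a](γ[e; MAX(b)→a](S)) → 4
  σ[h<7](ρ[h/a](γ[e; MAX(b)→a](S))) → 3

== RESULT ==
e | h
3 | 6
6 | 6
8 | 3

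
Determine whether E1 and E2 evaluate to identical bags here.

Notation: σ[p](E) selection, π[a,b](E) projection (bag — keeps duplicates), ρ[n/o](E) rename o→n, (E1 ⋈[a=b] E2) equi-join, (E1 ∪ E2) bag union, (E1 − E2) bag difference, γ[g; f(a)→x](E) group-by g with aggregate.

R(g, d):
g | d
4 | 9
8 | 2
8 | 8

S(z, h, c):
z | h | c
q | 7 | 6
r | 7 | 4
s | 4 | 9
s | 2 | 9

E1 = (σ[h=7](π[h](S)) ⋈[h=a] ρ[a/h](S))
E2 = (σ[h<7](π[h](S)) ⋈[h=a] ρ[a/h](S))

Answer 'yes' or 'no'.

E1 per-node cardinality:
  S → 4
  π[h](S) → 4
  σ[h=7](π[h](S)) → 2
  S → 4
  ρ[a/h](S) → 4
  (σ[h=7](π[h](S)) ⋈[h=a] ρ[a/h](S)) → 4
E2 per-node cardinality:
  S → 4
  π[h](S) → 4
  σ[h<7](π[h](S)) → 2
  S → 4
  ρ[a/h](S) → 4
  (σ[h<7](π[h](S)) ⋈[h=a] ρ[a/h](S)) → 2

E1 result:
h | z | a | c
7 | q | 7 | 6
7 | q | 7 | 6
7 | r | 7 | 4
7 | r | 7 | 4
E2 result:
h | z | a | c
2 | s | 2 | 9
4 | s | 4 | 9
Witness: (7, 'r', 7, 4) appears 2× in E1 but 0× in E2.

no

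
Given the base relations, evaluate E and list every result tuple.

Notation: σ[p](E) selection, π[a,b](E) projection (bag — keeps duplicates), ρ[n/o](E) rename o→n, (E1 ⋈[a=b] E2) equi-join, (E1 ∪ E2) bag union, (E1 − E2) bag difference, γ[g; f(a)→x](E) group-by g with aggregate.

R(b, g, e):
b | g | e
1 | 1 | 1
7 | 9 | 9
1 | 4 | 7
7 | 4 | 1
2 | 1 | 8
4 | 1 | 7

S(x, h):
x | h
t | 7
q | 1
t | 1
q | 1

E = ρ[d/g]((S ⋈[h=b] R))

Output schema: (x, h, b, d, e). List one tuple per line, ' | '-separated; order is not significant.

Per-node cardinality:
  S → 4
  R → 6
  (S ⋈[h=b] R) → 8
  ρ[d/g]((S ⋈[h=b] R)) → 8

== RESULT ==
x | h | b | d | e
q | 1 | 1 | 1 | 1
q | 1 | 1 | 1 | 1
q | 1 | 1 | 4 | 7
q | 1 | 1 | 4 | 7
t | 1 | 1 | 1 | 1
t | 1 | 1 | 4 | 7
t | 7 | 7 | 4 | 1
t | 7 | 7 | 9 | 9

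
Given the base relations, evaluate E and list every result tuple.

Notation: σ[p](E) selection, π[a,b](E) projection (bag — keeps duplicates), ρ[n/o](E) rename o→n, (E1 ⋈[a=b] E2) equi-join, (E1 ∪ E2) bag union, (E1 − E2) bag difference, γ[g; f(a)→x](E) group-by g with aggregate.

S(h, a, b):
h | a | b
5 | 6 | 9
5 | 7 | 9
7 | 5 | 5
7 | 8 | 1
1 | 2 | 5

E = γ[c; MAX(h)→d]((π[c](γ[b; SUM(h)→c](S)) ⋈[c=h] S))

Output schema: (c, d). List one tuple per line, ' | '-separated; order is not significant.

Per-node cardinality:
  S → 5
  γ[b; SUM(h)→c](S) → 3
  π[c](γ[b; SUM(h)→c](S)) → 3
  S → 5
  (π[c](γ[b; SUM(h)→c](S)) ⋈[c=h] S) → 2
  γ[c; MAX(h)→d]((π[c](γ[b; SUM(h)→c](S)) ⋈[c=h] S)) → 1

== RESULT ==
c | d
7 | 7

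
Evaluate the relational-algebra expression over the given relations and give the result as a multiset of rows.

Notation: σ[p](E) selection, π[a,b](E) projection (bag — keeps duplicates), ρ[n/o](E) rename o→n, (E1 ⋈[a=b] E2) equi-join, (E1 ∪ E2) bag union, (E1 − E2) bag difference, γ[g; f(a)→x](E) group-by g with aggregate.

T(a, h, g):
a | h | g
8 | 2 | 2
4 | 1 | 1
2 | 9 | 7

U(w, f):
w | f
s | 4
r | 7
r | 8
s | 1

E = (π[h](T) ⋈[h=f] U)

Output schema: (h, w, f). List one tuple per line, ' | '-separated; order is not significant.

Per-node cardinality:
  T → 3
  π[h](T) → 3
  U → 4
  (π[h](T) ⋈[h=f] U) → 1

== RESULT ==
h | w | f
1 | s | 1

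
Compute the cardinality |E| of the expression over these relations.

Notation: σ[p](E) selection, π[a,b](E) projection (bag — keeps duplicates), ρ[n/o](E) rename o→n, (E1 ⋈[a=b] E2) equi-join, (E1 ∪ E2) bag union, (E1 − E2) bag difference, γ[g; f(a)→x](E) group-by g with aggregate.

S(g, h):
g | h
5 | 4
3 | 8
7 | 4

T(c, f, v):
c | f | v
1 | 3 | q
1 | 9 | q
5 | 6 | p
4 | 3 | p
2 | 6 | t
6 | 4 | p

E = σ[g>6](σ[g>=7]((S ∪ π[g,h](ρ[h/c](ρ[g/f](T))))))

Stepwise |·|:
  S → 3
  T → 6
  ρ[g/f](T) → 6
  ρ[h/c](ρ[g/f](T)) → 6
  π[g,h](ρ[h/c](ρ[g/f](T))) → 6
  (S ∪ π[g,h](ρ[h/c](ρ[g/f](T)))) → 9
  σ[g>=7]((S ∪ π[g,h](ρ[h/c](ρ[g/f](T))))) → 2
  σ[g>6](σ[g>=7]((S ∪ π[g,h](ρ[h/c](ρ[g/f](T)))))) → 2

|E| = 2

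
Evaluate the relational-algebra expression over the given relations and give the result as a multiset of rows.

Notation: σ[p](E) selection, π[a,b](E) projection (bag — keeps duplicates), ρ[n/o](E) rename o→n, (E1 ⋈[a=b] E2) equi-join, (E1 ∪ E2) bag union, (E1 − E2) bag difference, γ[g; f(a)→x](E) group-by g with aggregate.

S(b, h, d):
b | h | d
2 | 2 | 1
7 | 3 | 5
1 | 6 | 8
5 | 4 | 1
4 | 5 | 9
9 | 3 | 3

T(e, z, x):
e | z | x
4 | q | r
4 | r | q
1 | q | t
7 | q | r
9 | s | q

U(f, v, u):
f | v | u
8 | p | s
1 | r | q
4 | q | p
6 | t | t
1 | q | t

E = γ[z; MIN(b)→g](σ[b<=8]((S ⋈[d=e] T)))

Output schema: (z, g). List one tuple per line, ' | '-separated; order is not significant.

Per-node cardinality:
  S → 6
  T → 5
  (S ⋈[d=e] T) → 3
  σ[b<=8]((S ⋈[d=e] T)) → 3
  γ[z; MIN(b)→g](σ[b<=8]((S ⋈[d=e] T))) → 2

== RESULT ==
z | g
q | 2
s | 4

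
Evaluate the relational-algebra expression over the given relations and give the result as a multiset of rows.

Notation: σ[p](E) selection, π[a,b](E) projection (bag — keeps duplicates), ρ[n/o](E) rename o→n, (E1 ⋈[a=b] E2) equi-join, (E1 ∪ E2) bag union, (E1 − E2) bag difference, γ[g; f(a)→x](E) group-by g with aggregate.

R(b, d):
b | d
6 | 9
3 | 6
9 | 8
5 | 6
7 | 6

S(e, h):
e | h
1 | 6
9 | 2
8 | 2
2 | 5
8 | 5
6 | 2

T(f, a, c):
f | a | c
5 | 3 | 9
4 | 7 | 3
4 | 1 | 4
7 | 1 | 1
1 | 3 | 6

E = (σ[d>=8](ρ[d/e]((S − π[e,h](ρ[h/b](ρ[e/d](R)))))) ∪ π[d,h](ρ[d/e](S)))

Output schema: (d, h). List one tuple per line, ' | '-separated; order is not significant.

Subexpression sizes:
  S → 6
  R → 5
  ρ[e/d](R) → 5
  ρ[h/b](ρ[e/d](R)) → 5
  π[e,h](ρ[h/b](ρ[e/d](R))) → 5
  (S − π[e,h](ρ[h/b](ρ[e/d](R)))) → 6
  ρ[d/e]((S − π[e,h](ρ[h/b](ρ[e/d](R))))) → 6
  σ[d>=8](ρ[d/e]((S − π[e,h](ρ[h/b](ρ[e/d](R)))))) → 3
  S → 6
  ρ[d/e](S) → 6
  π[d,h](ρ[d/e](S)) → 6
  (σ[d>=8](ρ[d/e]((S − π[e,h](ρ[h/b](ρ[e/d](R)))))) ∪ π[d,h](ρ[d/e](S))) → 9

== RESULT ==
d | h
1 | 6
2 | 5
6 | 2
8 | 2
8 | 2
8 | 5
8 | 5
9 | 2
9 | 2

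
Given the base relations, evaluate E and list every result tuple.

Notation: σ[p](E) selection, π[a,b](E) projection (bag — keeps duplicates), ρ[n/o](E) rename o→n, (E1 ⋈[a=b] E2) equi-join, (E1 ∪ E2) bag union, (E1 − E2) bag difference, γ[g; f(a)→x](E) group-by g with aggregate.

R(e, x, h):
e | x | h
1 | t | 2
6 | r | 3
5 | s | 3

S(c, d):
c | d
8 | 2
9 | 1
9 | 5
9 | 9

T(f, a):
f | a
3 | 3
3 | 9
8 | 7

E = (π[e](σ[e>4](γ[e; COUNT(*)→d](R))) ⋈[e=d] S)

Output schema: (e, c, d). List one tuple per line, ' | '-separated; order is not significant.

Per-node cardinality:
  R → 3
  γ[e; COUNT(*)→d](R) → 3
  σ[e>4](γ[e; COUNT(*)→d](R)) → 2
  π[e](σ[e>4](γ[e; COUNT(*)→d](R))) → 2
  S → 4
  (π[e](σ[e>4](γ[e; COUNT(*)→d](R))) ⋈[e=d] S) → 1

== RESULT ==
e | c | d
5 | 9 | 5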